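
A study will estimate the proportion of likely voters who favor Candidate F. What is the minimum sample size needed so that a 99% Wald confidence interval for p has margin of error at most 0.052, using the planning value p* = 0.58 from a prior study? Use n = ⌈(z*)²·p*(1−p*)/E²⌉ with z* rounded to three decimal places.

z* = 2.576 at the 99% level.
p*(1−p*) = 0.58·0.42 = 0.2436.
(z*)²·p*(1−p*)/E² = 6.635776·0.2436/0.002704 = 597.809.
Rounding up, n = 598.

n = 598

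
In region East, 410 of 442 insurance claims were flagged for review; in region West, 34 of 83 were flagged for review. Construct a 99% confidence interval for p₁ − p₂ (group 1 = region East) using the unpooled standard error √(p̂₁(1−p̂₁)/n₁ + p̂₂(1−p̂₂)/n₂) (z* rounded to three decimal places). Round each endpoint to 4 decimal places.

p̂₁ = 0.92760, p̂₂ = 0.40964, so the observed difference is 0.51796.
Unpooled SE = √(p̂₁(1−p̂₁)/n₁ + p̂₂(1−p̂₂)/n₂) = √(0.000151938 + 0.002913672) = 0.055368.
The 99% critical value is z* = 2.576. Margin = 2.576·0.055368 = 0.14263.
So the interval runs from 0.3753 to 0.6606.

(0.3753, 0.6606)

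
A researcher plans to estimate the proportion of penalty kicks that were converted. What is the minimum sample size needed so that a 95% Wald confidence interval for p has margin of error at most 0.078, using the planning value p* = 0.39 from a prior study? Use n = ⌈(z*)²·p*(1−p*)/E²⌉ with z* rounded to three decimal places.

z* = 1.960 at the 95% level.
p*(1−p*) = 0.39·0.61 = 0.2379.
Required n before rounding: 3.841600 × 0.2379 / 0.078² = 150.216.
⌈150.216⌉ = 151.

n = 151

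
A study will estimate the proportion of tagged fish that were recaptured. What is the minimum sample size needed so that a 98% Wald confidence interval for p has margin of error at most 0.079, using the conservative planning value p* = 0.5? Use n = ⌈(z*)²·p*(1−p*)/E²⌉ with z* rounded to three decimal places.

The 98% critical value is z* = 2.326.
p*(1−p*) = 0.50·0.50 = 0.2500.
Required n before rounding: 5.410276 × 0.2500 / 0.079² = 216.723.
Rounding up, n = 217.

n = 217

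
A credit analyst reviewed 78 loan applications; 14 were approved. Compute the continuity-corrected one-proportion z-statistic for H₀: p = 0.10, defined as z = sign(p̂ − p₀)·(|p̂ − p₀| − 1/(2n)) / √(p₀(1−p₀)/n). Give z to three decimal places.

Sample proportion p̂ = 14/78 = 0.17949. p̂ − p₀ = 0.079487.
Continuity correction 1/(2n) = 1/156 = 0.006410.
Corrected numerator: |0.079487| − 0.006410 = 0.073077.
Null standard error: √(0.10·0.90/78) = √0.001153846 = 0.033968.
z = (+)0.073077/0.033968 = 2.151.

z = 2.151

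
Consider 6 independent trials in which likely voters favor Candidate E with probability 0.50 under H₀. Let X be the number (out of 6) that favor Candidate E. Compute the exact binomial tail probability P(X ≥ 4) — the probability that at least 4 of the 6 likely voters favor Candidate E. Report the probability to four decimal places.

P = 0.3438

X ~ Binomial(n=6, p=0.50).
P(X ≥ 4) = C(6,4)·0.50^4·0.50^2 + C(6,5)·0.50^5·0.50^1 + C(6,6)·0.50^6·0.50^0.
= 0.234375 + 0.093750 + 0.015625 = 0.3438.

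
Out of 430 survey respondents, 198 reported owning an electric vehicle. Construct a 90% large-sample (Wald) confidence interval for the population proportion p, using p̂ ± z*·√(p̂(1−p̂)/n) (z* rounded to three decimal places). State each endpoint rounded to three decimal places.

(0.421, 0.500)

With x = 198 successes in n = 430, p̂ = 0.46047.
SE = √(p̂(1−p̂)/n) = √(0.248437/430) = 0.024037.
The 90% critical value is z* = 1.645.
Margin of error: 1.645 × 0.024037 = 0.03954.
Interval: 0.46047 ± 0.03954 → (0.421, 0.500).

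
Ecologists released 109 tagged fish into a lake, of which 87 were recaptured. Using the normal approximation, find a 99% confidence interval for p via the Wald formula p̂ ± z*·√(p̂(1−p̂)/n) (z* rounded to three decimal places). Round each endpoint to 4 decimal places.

(0.6991, 0.8972)

p̂ = 87/109 = 0.79817.
SE = √(p̂(1−p̂)/n) = √(0.161098/109) = 0.038444.
z* = 2.576 at the 99% level.
Margin = 2.576·0.038444 = 0.09903.
Interval: 0.79817 ± 0.09903 → (0.6991, 0.8972).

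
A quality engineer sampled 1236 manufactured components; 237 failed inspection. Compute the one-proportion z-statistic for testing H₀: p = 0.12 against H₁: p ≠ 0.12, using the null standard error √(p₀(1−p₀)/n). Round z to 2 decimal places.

z = 7.76

Sample proportion p̂ = 237/1236 = 0.19175.
Under H₀, SE = √(p₀(1−p₀)/n) = √(0.12·0.88/1236) = √0.000085437 = 0.009243.
z = (0.19175 − 0.12)/0.009243 = 0.07175/0.009243 = 7.76.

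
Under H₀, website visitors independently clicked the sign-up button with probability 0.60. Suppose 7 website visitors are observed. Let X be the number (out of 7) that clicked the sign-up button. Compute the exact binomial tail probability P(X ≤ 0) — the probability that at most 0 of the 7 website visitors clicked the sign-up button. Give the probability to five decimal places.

X is binomial with n = 7 and p = 0.60.
P(X ≤ 0) = C(7,0)·0.60^0·0.40^7.
= 0.001638 = 0.00164.

P = 0.00164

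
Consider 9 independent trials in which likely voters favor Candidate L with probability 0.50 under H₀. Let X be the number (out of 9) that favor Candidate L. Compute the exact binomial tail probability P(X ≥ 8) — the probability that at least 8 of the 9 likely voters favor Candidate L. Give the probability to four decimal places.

X ~ Binomial(n=9, p=0.50).
P(X ≥ 8) = C(9,8)·0.50^8·0.50^1 + C(9,9)·0.50^9·0.50^0.
= 0.017578 + 0.001953 = 0.0195.

P = 0.0195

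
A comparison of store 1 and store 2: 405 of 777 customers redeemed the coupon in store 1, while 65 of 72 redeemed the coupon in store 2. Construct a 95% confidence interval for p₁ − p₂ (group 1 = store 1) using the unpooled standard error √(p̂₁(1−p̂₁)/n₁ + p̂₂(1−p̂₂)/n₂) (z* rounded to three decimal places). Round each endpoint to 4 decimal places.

(-0.4585, -0.3046)

p̂₁ = 405/777 = 0.52124, p̂₂ = 65/72 = 0.90278; p̂₁ − p̂₂ = -0.38154.
Unpooled SE = √(p̂₁(1−p̂₁)/n₁ + p̂₂(1−p̂₂)/n₂) = √(0.000321170 + 0.001219029) = 0.039245.
For 95% confidence, z* = 1.960. Margin = 1.960·0.039245 = 0.07692.
CI: -0.38154 ± 0.07692 = (-0.4585, -0.3046).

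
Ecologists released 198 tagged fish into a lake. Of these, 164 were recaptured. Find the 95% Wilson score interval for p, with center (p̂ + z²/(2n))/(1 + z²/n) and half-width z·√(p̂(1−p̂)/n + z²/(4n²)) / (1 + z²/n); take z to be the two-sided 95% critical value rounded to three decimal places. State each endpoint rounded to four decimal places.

Here p̂ = 164/198 = 0.82828 and z = 1.960 (z² = 3.841600).
1 + z²/n = 1.019402.
Adjusted center: (0.82828 + z²/(2n))/1.019402 = 0.82203.
Radicand: p̂(1−p̂)/n + z²/(4n²) = 0.000718335 + 0.000024498 = 0.000742833.
Half-width = 1.960·√0.000742833/1.019402 = 0.05240.
So the interval runs from 0.7696 to 0.8744.

(0.7696, 0.8744)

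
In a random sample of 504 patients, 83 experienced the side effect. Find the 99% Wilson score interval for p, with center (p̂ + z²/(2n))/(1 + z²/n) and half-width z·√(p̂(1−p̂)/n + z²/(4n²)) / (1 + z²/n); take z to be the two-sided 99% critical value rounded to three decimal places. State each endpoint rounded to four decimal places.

p̂ = 83/504 = 0.16468; z = 2.576, so z² = 6.635776.
Denominator 1 + z²/n = 1 + 6.635776/504 = 1.013166.
Adjusted center: (0.16468 + z²/(2n))/1.013166 = 0.16904.
Radicand: p̂(1−p̂)/n + z²/(4n²) = 0.000272941 + 0.000006531 = 0.000279472.
Half-width = z·√(radicand)/denom = 2.576·0.016717/1.013166 = 0.04250.
Interval: 0.16904 ± 0.04250 → (0.1265, 0.2115).

(0.1265, 0.2115)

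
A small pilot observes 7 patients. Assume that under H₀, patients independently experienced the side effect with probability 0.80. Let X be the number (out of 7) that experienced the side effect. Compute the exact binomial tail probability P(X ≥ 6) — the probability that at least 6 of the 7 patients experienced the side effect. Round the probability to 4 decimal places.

X ~ Binomial(n=7, p=0.80).
P(X ≥ 6) = C(7,6)·0.80^6·0.20^1 + C(7,7)·0.80^7·0.20^0.
= 0.367002 + 0.209715 = 0.5767.

P = 0.5767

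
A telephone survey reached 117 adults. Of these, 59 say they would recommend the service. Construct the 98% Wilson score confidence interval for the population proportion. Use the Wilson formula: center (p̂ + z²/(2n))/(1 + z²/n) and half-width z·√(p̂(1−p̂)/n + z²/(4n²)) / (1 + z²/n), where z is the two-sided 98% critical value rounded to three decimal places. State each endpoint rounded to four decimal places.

p̂ = 59/117 = 0.50427; z = 2.326, so z² = 5.410276.
Denominator 1 + z²/n = 1 + 5.410276/117 = 1.046242.
Center = (0.50427 + 0.023121)/1.046242 = 0.50408.
Radicand: p̂(1−p̂)/n + z²/(4n²) = 0.002136596 + 0.000098807 = 0.002235403.
Half-width = 2.326·√0.002235403/1.046242 = 0.10511.
CI: 0.50408 ± 0.10511 = (0.3990, 0.6092).

(0.3990, 0.6092)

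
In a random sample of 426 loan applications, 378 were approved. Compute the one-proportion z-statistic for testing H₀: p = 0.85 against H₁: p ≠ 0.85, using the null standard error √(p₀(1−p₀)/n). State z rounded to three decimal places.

z = 2.157

With x = 378 successes in n = 426, p̂ = 0.88732.
SE₀ = √(0.85·0.15/426) = 0.017300.
z = (0.88732 − 0.85)/0.017300 = 0.03732/0.017300 = 2.157.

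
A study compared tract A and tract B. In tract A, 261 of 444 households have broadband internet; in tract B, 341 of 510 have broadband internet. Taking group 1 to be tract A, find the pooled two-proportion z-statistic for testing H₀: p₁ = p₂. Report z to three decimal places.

Sample proportions: p̂₁ = 261/444 = 0.58784 and p̂₂ = 341/510 = 0.66863.
Pooled p̂ = (261+341)/(444+510) = 602/954 = 0.63103.
Pooled SE = √[0.2328319·0.00421304] ≈ 0.031320.
z = -0.08079/0.031320 = -2.580.

z = -2.580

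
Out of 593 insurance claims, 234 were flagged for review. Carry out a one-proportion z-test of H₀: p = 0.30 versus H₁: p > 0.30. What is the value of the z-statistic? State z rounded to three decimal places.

With x = 234 successes in n = 593, p̂ = 0.39460.
SE₀ = √(0.30·0.70/593) = 0.018818.
z = (p̂ − p₀)/SE = (0.39460 − 0.30)/0.018818 = 5.027.

z = 5.027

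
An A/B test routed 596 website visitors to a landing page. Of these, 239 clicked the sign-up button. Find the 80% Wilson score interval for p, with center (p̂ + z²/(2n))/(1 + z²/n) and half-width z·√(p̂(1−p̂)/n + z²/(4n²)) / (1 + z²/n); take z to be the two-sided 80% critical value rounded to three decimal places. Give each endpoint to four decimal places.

p̂ = 239/596 = 0.40101; z = 1.282, so z² = 1.643524.
Denominator 1 + z²/n = 1 + 1.643524/596 = 1.002758.
Center = (0.40101 + 0.001379)/1.002758 = 0.40128.
Radicand: p̂(1−p̂)/n + z²/(4n²) = 0.000403021 + 0.000001157 = 0.000404178.
Half-width = z·√(radicand)/denom = 1.282·0.020104/1.002758 = 0.02570.
Interval: 0.40128 ± 0.02570 → (0.3756, 0.4270).

(0.3756, 0.4270)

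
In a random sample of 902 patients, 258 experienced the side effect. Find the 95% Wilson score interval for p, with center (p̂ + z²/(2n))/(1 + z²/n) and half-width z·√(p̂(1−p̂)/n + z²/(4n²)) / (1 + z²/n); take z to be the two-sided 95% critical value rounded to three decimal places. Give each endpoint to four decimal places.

(0.2575, 0.3164)

Here p̂ = 258/902 = 0.28603 and z = 1.960 (z² = 3.841600).
1 + z²/n = 1.004259.
Adjusted center: (0.28603 + z²/(2n))/1.004259 = 0.28694.
Radicand: p̂(1−p̂)/n + z²/(4n²) = 0.000226405 + 0.000001180 = 0.000227585.
Half-width = z·√(radicand)/denom = 1.960·0.015086/1.004259 = 0.02944.
Interval: 0.28694 ± 0.02944 → (0.2575, 0.3164).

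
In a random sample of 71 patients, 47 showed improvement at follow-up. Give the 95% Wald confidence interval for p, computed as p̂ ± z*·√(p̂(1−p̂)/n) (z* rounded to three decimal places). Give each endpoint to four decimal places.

(0.5519, 0.7720)

Sample proportion p̂ = 47/71 = 0.66197.
SE(p̂) = √(0.66197·0.33803/71) = 0.056139.
For 95% confidence, z* = 1.960.
Margin = 1.960·0.056139 = 0.11003.
So the interval runs from 0.5519 to 0.7720.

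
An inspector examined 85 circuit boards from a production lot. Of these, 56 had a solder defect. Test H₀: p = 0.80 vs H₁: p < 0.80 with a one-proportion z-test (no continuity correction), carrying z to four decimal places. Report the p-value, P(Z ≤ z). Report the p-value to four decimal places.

p-value = 0.0006

p̂ = 56/85 = 0.65882.
Null standard error: √(0.80·0.20/85) = √0.001882353 = 0.043386.
Test statistic (full precision, shown to 4 dp): z = (56/85 − 0.80)/SE₀ ≈ -3.2540.
p-value = P(Z ≤ z) with z = -3.2540 → 0.0006.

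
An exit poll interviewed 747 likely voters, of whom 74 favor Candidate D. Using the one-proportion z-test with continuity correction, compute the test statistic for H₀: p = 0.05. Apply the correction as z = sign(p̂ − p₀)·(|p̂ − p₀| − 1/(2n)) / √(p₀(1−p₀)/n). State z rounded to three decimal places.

The sample proportion is 74/747 = 0.09906. p̂ − p₀ = 0.049063.
1/(2n) = 0.000669.
Corrected numerator: |0.049063| − 0.000669 = 0.048394.
Under H₀, SE = √(p₀(1−p₀)/n) = √(0.05·0.95/747) = √0.000063588 = 0.007974.
z = (+)0.048394/0.007974 = 6.069.

z = 6.069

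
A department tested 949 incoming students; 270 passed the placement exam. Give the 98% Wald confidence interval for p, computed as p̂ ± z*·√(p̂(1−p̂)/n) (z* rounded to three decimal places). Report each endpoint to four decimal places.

Sample proportion p̂ = 270/949 = 0.28451.
SE = √(p̂(1−p̂)/n) = √(0.203564/949) = 0.014646.
For 98% confidence, z* = 2.326.
Margin = 2.326·0.014646 = 0.03407.
So the interval runs from 0.2504 to 0.3186.

(0.2504, 0.3186)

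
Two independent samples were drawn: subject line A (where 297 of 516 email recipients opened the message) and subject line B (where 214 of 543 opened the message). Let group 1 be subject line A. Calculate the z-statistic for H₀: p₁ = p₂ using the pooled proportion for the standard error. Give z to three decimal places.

z = 5.907

Sample proportions: p̂₁ = 297/516 = 0.57558 and p̂₂ = 214/543 = 0.39411.
Pooling: p̂ = 511/1059 = 0.48253.
SE = √[p̂(1−p̂)(1/n₁+1/n₂)] = √[0.48253·0.51747·(1/516+1/543)] ≈ 0.030720.
z = (p̂₁ − p̂₂)/SE = (0.57558 − 0.39411)/0.030720 = 0.18147/0.030720 = 5.907.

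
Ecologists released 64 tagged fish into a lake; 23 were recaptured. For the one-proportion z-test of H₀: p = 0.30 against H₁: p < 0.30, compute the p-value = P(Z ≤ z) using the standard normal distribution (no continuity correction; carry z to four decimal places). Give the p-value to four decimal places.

Sample proportion p̂ = 23/64 = 0.35938.
Null standard error: √(0.30·0.70/64) = √0.003281250 = 0.057282.
z = (p̂ − p₀)/SE = (23/64 − 0.30)/0.057282 ≈ 1.0365.
p-value = P(Z ≤ z) with z = 1.0365 → 0.8500.

p-value = 0.8500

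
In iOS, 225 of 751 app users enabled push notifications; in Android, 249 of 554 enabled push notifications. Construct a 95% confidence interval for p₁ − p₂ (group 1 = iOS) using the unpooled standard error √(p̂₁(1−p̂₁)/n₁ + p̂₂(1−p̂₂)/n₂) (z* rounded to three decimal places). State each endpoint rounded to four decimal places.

(-0.2027, -0.0970)

p̂₁ = 225/751 = 0.29960, p̂₂ = 249/554 = 0.44946; p̂₁ − p̂₂ = -0.14986.
Unpooled SE = √(p̂₁(1−p̂₁)/n₁ + p̂₂(1−p̂₂)/n₂) = √(0.000279414 + 0.000446653) = 0.026946.
For 95% confidence, z* = 1.960. Margin = 1.960·0.026946 = 0.05281.
Interval: -0.14986 ± 0.05281 → (-0.2027, -0.0970).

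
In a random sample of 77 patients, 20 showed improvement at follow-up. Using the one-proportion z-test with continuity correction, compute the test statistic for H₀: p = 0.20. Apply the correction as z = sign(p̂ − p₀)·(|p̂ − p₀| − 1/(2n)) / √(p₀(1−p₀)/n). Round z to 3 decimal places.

With x = 20 successes in n = 77, p̂ = 0.25974. p̂ − p₀ = 0.059740.
Continuity correction 1/(2n) = 1/154 = 0.006494.
Corrected numerator: |0.059740| − 0.006494 = 0.053246.
Null standard error: √(0.20·0.80/77) = √0.002077922 = 0.045584.
z = (+)0.053246/0.045584 = 1.168.

z = 1.168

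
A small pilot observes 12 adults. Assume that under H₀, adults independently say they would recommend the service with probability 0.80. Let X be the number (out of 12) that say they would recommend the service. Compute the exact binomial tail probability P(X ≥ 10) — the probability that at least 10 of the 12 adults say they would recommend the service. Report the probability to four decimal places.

X ~ Binomial(n=12, p=0.80).
P(X ≥ 10) = C(12,10)·0.80^10·0.20^2 + C(12,11)·0.80^11·0.20^1 + C(12,12)·0.80^12·0.20^0.
= 0.283468 + 0.206158 + 0.068719 = 0.5583.

P = 0.5583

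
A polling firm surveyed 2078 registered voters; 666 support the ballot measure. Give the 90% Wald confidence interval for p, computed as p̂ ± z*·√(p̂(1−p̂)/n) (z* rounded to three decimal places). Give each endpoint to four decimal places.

p̂ = 666/2078 = 0.32050.
SE = √(p̂(1−p̂)/n) = √(0.217780/2078) = 0.010237.
For 90% confidence, z* = 1.645.
Margin = 1.645·0.010237 = 0.01684.
Interval: 0.32050 ± 0.01684 → (0.3037, 0.3373).

(0.3037, 0.3373)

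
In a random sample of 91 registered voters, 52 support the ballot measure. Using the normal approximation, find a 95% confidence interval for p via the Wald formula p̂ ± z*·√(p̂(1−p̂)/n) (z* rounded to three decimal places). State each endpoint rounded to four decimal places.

(0.4698, 0.6731)

With x = 52 successes in n = 91, p̂ = 0.57143.
SE(p̂) = √(0.57143·0.42857/91) = 0.051877.
For 95% confidence, z* = 1.960.
Margin of error: 1.960 × 0.051877 = 0.10168.
CI: 0.57143 ± 0.10168 = (0.4698, 0.6731).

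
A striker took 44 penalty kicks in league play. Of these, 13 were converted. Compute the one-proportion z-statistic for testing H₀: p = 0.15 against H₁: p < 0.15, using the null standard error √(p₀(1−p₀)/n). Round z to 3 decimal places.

With x = 13 successes in n = 44, p̂ = 0.29545.
Under H₀, SE = √(p₀(1−p₀)/n) = √(0.15·0.85/44) = √0.002897727 = 0.053831.
z = (0.29545 − 0.15)/0.053831 = 0.14545/0.053831 = 2.702.

z = 2.702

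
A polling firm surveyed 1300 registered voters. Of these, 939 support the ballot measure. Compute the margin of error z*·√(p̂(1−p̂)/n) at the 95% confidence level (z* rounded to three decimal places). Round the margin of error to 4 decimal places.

ME = 0.0243

The sample proportion is 939/1300 = 0.72231.
SE = √(p̂(1−p̂)/n) = √(0.200579/1300) = 0.012421.
z* = 1.960 at the 95% level.
ME = 1.960·0.012421 = 0.0243.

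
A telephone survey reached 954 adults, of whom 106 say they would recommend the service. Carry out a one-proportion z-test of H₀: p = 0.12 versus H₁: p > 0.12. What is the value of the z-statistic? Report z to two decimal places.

The sample proportion is 106/954 = 0.11111.
SE₀ = √(0.12·0.88/954) = 0.010521.
z = (0.11111 − 0.12)/0.010521 = -0.00889/0.010521 = -0.84.

z = -0.84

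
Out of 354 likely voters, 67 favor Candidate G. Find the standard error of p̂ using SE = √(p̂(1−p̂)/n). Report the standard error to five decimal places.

The sample proportion is 67/354 = 0.18927.
p̂(1−p̂) = 0.18927·0.81073 = 0.153447.
Dividing by n and taking the root: √0.000433466 = 0.02082.

SE = 0.02082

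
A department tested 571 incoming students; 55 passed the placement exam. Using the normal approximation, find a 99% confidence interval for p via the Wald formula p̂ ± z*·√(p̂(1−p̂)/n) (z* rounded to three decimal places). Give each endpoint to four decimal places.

(0.0645, 0.1281)

Sample proportion p̂ = 55/571 = 0.09632.
SE = √(p̂(1−p̂)/n) = √(0.087044/571) = 0.012347.
z* = 2.576 at the 99% level.
Margin of error: 2.576 × 0.012347 = 0.03181.
CI: 0.09632 ± 0.03181 = (0.0645, 0.1281).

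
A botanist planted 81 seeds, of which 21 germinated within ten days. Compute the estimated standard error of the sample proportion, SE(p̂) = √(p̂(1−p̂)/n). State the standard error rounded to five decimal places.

SE = 0.04869

The sample proportion is 21/81 = 0.25926.
p̂(1−p̂) = 0.192044.
SE = √(0.192044/81) = √0.002370914 = 0.04869.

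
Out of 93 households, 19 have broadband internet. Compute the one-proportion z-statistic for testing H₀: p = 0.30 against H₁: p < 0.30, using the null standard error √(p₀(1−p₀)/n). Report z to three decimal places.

z = -2.014

With x = 19 successes in n = 93, p̂ = 0.20430.
Under H₀, SE = √(p₀(1−p₀)/n) = √(0.30·0.70/93) = √0.002258065 = 0.047519.
z = (0.20430 − 0.30)/0.047519 = -0.09570/0.047519 = -2.014.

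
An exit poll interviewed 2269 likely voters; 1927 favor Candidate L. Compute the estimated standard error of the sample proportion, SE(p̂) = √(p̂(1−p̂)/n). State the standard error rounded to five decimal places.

p̂ = 1927/2269 = 0.84927.
p̂(1−p̂) = 0.84927·0.15073 = 0.128010.
SE = √(0.128010/2269) = √0.000056417 = 0.00751.

SE = 0.00751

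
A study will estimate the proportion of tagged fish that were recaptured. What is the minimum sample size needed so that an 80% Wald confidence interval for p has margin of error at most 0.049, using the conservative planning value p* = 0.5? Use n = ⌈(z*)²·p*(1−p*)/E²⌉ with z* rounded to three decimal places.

For 80% confidence, z* = 1.282.
p*(1−p*) = 0.50·0.50 = 0.2500.
Required n before rounding: 1.643524 × 0.2500 / 0.049² = 171.129.
⌈171.129⌉ = 172.

n = 172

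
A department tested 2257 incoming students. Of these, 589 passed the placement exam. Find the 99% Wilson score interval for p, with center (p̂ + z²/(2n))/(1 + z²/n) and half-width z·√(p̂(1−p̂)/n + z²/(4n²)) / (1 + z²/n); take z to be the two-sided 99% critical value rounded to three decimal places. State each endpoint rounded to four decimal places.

Here p̂ = 589/2257 = 0.26097 and z = 2.576 (z² = 6.635776).
Denominator 1 + z²/n = 1 + 6.635776/2257 = 1.002940.
Adjusted center: (0.26097 + z²/(2n))/1.002940 = 0.26167.
Radicand: p̂(1−p̂)/n + z²/(4n²) = 0.000085451 + 0.000000326 = 0.000085777.
Half-width = z·√(radicand)/denom = 2.576·0.009262/1.002940 = 0.02379.
CI: 0.26167 ± 0.02379 = (0.2379, 0.2855).

(0.2379, 0.2855)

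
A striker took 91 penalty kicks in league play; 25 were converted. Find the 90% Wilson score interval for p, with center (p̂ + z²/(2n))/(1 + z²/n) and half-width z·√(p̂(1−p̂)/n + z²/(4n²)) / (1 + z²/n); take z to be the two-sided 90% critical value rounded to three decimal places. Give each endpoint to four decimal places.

Here p̂ = 25/91 = 0.27473 and z = 1.645 (z² = 2.706025).
1 + z²/n = 1.029737.
Adjusted center: (0.27473 + z²/(2n))/1.029737 = 0.28123.
Radicand: p̂(1−p̂)/n + z²/(4n²) = 0.002189575 + 0.000081694 = 0.002271269.
Half-width = z·√(radicand)/denom = 1.645·0.047658/1.029737 = 0.07613.
Interval: 0.28123 ± 0.07613 → (0.2051, 0.3574).

(0.2051, 0.3574)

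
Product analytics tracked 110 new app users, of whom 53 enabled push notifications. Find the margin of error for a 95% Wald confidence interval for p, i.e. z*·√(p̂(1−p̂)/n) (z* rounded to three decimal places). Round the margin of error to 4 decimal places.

With x = 53 successes in n = 110, p̂ = 0.48182.
SE = √(p̂(1−p̂)/n) = √(0.249669/110) = 0.047642.
The 95% critical value is z* = 1.960.
ME = 1.960·0.047642 = 0.0934.

ME = 0.0934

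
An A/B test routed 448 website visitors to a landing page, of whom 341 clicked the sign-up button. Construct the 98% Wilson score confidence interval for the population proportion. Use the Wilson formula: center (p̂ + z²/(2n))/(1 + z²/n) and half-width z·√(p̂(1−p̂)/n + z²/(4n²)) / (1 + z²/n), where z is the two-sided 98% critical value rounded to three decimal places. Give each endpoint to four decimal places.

(0.7114, 0.8047)

Here p̂ = 341/448 = 0.76116 and z = 2.326 (z² = 5.410276).
1 + z²/n = 1.012077.
Center = (0.76116 + 0.006038)/1.012077 = 0.75804.
Radicand: p̂(1−p̂)/n + z²/(4n²) = 0.000405793 + 0.000006739 = 0.000412532.
Half-width = z·√(radicand)/denom = 2.326·0.020311/1.012077 = 0.04668.
Interval: 0.75804 ± 0.04668 → (0.7114, 0.8047).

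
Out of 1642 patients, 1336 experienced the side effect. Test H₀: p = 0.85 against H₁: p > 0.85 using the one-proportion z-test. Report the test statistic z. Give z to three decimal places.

z = -4.126

Sample proportion p̂ = 1336/1642 = 0.81364.
SE₀ = √(0.85·0.15/1642) = 0.008812.
z = (0.81364 − 0.85)/0.008812 = -0.03636/0.008812 = -4.126.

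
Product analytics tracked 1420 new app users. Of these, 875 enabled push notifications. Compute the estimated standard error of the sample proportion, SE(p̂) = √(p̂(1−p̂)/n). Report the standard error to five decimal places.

SE = 0.01291

p̂ = 875/1420 = 0.61620.
p̂(1−p̂) = 0.61620·0.38380 = 0.236498.
SE = √(0.236498/1420) = √0.000166548 = 0.01291.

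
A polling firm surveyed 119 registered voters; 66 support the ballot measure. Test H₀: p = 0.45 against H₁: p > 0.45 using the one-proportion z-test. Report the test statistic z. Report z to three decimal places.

Sample proportion p̂ = 66/119 = 0.55462.
SE₀ = √(0.45·0.55/119) = 0.045605.
z = (0.55462 − 0.45)/0.045605 = 0.10462/0.045605 = 2.294.

z = 2.294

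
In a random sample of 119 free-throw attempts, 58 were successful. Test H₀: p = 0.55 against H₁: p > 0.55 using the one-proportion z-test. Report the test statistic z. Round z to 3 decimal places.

z = -1.373

With x = 58 successes in n = 119, p̂ = 0.48739.
Null standard error: √(0.55·0.45/119) = √0.002079832 = 0.045605.
z = (0.48739 − 0.55)/0.045605 = -0.06261/0.045605 = -1.373.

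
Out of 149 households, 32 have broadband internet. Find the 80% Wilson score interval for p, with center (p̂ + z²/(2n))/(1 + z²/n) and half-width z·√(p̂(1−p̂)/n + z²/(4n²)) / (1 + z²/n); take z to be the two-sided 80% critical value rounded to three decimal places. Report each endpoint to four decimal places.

(0.1749, 0.2609)

p̂ = 32/149 = 0.21477; z = 1.282, so z² = 1.643524.
1 + z²/n = 1.011030.
Center = (0.21477 + 0.005515)/1.011030 = 0.21788.
Radicand: p̂(1−p̂)/n + z²/(4n²) = 0.001131819 + 0.000018507 = 0.001150326.
Half-width = z·√(radicand)/denom = 1.282·0.033916/1.011030 = 0.04301.
CI: 0.21788 ± 0.04301 = (0.1749, 0.2609).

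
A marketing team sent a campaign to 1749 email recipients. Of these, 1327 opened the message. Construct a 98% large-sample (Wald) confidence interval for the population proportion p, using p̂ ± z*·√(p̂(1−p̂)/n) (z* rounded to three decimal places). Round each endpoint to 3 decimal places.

(0.735, 0.783)

Sample proportion p̂ = 1327/1749 = 0.75872.
SE(p̂) = √(0.75872·0.24128/1749) = 0.010231.
The 98% critical value is z* = 2.326.
Margin = 2.326·0.010231 = 0.02380.
So the interval runs from 0.735 to 0.783.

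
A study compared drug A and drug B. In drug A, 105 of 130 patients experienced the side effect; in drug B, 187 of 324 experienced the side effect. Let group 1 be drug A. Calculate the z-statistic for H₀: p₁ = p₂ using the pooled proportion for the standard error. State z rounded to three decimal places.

z = 4.635

Sample proportions: p̂₁ = 105/130 = 0.80769 and p̂₂ = 187/324 = 0.57716.
Pooled p̂ = (105+187)/(130+324) = 292/454 = 0.64317.
Pooled SE = √[0.2295018·0.01077873] ≈ 0.049737.
z = (p̂₁ − p̂₂)/SE = (0.80769 − 0.57716)/0.049737 = 0.23053/0.049737 = 4.635.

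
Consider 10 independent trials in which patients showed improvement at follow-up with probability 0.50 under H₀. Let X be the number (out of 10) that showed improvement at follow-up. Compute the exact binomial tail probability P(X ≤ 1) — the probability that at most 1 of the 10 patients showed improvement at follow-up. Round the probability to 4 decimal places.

X is binomial with n = 10 and p = 0.50.
P(X ≤ 1) = C(10,0)·0.50^0·0.50^10 + C(10,1)·0.50^1·0.50^9.
= 0.000977 + 0.009766 = 0.0107.

P = 0.0107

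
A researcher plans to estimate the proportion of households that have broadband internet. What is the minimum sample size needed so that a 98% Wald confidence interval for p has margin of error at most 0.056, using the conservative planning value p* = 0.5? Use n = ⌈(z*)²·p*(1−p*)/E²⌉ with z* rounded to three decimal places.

z* = 2.326 at the 98% level.
p*(1−p*) = 0.50·0.50 = 0.2500.
(z*)²·p*(1−p*)/E² = 5.410276·0.2500/0.003136 = 431.304.
⌈431.304⌉ = 432.

n = 432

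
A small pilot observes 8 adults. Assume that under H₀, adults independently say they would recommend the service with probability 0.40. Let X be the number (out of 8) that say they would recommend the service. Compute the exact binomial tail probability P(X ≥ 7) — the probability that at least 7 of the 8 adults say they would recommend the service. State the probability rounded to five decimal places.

P = 0.00852

X ~ Binomial(n=8, p=0.40).
P(X ≥ 7) = C(8,7)·0.40^7·0.60^1 + C(8,8)·0.40^8·0.60^0.
= 0.007864 + 0.000655 = 0.00852.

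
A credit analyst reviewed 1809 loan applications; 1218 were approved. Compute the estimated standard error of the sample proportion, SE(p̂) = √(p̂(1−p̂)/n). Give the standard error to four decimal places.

SE = 0.0110

p̂ = 1218/1809 = 0.67330.
p̂(1−p̂) = 0.67330·0.32670 = 0.219967.
SE = √(0.219967/1809) = √0.000121596 = 0.0110.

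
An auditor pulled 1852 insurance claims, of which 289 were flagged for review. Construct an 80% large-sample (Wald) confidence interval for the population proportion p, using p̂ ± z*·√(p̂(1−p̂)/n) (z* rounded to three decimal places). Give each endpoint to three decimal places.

The sample proportion is 289/1852 = 0.15605.
SE = √(p̂(1−p̂)/n) = √(0.131697/1852) = 0.008433.
The 80% critical value is z* = 1.282.
Margin = 1.282·0.008433 = 0.01081.
So the interval runs from 0.145 to 0.167.

(0.145, 0.167)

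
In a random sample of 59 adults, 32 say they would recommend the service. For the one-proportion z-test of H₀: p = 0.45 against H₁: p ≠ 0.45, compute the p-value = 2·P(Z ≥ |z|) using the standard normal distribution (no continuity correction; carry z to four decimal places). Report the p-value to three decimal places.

With x = 32 successes in n = 59, p̂ = 0.54237.
Under H₀, SE = √(p₀(1−p₀)/n) = √(0.45·0.55/59) = √0.004194915 = 0.064768.
Test statistic (full precision, shown to 4 dp): z = (32/59 − 0.45)/SE₀ ≈ 1.4262.
From the standard normal, 2·P(Z ≥ |z|) = 0.154.

p-value = 0.154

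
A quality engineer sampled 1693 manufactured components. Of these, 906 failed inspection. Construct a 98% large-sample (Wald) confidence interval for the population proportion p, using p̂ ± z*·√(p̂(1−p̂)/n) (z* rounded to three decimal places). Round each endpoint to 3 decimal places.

(0.507, 0.563)

p̂ = 906/1693 = 0.53514.
Standard error of p̂: √(0.248765/1693) = √0.000146937 = 0.012122.
The 98% critical value is z* = 2.326.
Margin of error: 2.326 × 0.012122 = 0.02820.
CI: 0.53514 ± 0.02820 = (0.507, 0.563).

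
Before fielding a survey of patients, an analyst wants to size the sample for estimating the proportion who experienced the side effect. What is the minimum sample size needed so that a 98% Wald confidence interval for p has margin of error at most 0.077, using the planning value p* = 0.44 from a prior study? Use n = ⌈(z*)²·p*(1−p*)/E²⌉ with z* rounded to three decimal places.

n = 225

The 98% critical value is z* = 2.326.
p*(1−p*) = 0.44·0.56 = 0.2464.
Required n before rounding: 5.410276 × 0.2464 / 0.077² = 224.843.
⌈224.843⌉ = 225.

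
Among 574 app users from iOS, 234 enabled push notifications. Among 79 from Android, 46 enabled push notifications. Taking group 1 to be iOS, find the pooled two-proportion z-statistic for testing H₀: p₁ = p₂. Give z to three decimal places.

Sample proportions: p̂₁ = 234/574 = 0.40767 and p̂₂ = 46/79 = 0.58228.
Pooling: p̂ = 280/653 = 0.42879.
SE = √[p̂(1−p̂)(1/n₁+1/n₂)] = √[0.42879·0.57121·(1/574+1/79)] ≈ 0.059389.
z = (p̂₁ − p̂₂)/SE = (0.40767 − 0.58228)/0.059389 = -0.17461/0.059389 = -2.940.

z = -2.940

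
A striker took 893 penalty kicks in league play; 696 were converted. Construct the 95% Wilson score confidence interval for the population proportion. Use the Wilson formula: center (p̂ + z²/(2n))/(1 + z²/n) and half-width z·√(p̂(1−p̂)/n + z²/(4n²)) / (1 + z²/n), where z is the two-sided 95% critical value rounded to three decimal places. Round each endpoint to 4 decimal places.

Here p̂ = 696/893 = 0.77940 and z = 1.960 (z² = 3.841600).
Denominator 1 + z²/n = 1 + 3.841600/893 = 1.004302.
Center = (0.77940 + 0.002151)/1.004302 = 0.77820.
Radicand: p̂(1−p̂)/n + z²/(4n²) = 0.000192540 + 0.000001204 = 0.000193744.
Half-width = 1.960·√0.000193744/1.004302 = 0.02716.
CI: 0.77820 ± 0.02716 = (0.7510, 0.8054).

(0.7510, 0.8054)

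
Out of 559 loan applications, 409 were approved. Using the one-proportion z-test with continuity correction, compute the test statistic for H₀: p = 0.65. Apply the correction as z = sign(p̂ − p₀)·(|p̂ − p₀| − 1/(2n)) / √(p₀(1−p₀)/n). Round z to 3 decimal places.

z = 4.004

Sample proportion p̂ = 409/559 = 0.73166. p̂ − p₀ = 0.081664.
Continuity correction 1/(2n) = 1/1118 = 0.000894.
Corrected numerator: |0.081664| − 0.000894 = 0.080770.
SE₀ = √(0.65·0.35/559) = 0.020174.
z = (+)0.080770/0.020174 = 4.004.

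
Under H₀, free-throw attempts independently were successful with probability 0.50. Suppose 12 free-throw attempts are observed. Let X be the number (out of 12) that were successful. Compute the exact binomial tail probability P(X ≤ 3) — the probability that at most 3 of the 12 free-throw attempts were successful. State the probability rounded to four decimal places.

P = 0.0730

X is binomial with n = 12 and p = 0.50.
P(X ≤ 3) = C(12,0)·0.50^0·0.50^12 + C(12,1)·0.50^1·0.50^11 + C(12,2)·0.50^2·0.50^10 + C(12,3)·0.50^3·0.50^9.
= 0.000244 + 0.002930 + 0.016113 + 0.053711 = 0.0730.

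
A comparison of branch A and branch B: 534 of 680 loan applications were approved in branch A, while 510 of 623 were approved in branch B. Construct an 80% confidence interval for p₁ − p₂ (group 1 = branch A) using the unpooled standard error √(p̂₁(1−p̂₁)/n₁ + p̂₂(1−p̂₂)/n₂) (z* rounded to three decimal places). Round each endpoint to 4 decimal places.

(-0.0616, -0.0051)

p̂₁ = 0.78529, p̂₂ = 0.81862, so the observed difference is -0.03333.
SE = √(0.000247952 + 0.000238333) = √0.000486285 = 0.022052.
z* = 1.282 at the 80% level. Margin of error = 0.02827.
So the interval runs from -0.0616 to -0.0051.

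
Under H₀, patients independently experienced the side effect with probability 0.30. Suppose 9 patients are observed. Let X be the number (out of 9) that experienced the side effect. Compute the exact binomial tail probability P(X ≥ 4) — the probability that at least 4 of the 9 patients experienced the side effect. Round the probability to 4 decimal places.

X is binomial with n = 9 and p = 0.30.
P(X ≥ 4) = Σ_{j=4}^{9} C(9,j)·0.30^j·0.70^{9−j}.
= 0.171532 + 0.073514 + 0.021004 + 0.003858 + 0.000413 + 0.000020 = 0.2703.

P = 0.2703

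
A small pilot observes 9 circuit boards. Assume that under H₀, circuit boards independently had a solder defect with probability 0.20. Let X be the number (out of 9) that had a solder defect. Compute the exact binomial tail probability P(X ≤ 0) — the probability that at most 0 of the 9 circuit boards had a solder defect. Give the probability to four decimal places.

X ~ Binomial(n=9, p=0.20).
P(X ≤ 0) = C(9,0)·0.20^0·0.80^9.
= 0.134218 = 0.1342.

P = 0.1342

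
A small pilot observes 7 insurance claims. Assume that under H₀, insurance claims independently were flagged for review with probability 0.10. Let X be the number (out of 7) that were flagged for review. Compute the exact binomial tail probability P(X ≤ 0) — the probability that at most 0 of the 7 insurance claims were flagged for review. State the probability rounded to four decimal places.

X is binomial with n = 7 and p = 0.10.
P(X ≤ 0) = C(7,0)·0.10^0·0.90^7.
= 0.478297 = 0.4783.

P = 0.4783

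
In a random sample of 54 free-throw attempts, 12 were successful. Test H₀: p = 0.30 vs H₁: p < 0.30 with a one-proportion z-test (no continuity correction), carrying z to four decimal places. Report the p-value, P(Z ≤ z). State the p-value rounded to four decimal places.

Sample proportion p̂ = 12/54 = 0.22222.
Null standard error: √(0.30·0.70/54) = √0.003888889 = 0.062361.
z = (p̂ − p₀)/SE = (12/54 − 0.30)/0.062361 ≈ -1.2472.
From the standard normal, P(Z ≤ z) = 0.1062.

p-value = 0.1062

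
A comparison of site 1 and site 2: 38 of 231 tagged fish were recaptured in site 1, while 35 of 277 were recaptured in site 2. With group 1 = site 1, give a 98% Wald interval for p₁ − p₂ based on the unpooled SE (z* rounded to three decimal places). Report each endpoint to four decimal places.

p̂₁ = 38/231 = 0.16450, p̂₂ = 35/277 = 0.12635; p̂₁ − p̂₂ = 0.03815.
SE = √(0.000594984 + 0.000398514) = √0.000993498 = 0.031520.
z* = 2.326 at the 98% level. Margin of error = 0.07332.
CI: 0.03815 ± 0.07332 = (-0.0352, 0.1115).

(-0.0352, 0.1115)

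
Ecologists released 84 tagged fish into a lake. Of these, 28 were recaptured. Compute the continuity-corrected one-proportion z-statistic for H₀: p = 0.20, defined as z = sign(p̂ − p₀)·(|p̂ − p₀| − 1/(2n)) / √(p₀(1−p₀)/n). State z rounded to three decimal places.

With x = 28 successes in n = 84, p̂ = 0.33333. p̂ − p₀ = 0.133333.
Continuity correction 1/(2n) = 1/168 = 0.005952.
Corrected numerator: |0.133333| − 0.005952 = 0.127381.
SE₀ = √(0.20·0.80/84) = 0.043644.
z = (+)0.127381/0.043644 = 2.919.

z = 2.919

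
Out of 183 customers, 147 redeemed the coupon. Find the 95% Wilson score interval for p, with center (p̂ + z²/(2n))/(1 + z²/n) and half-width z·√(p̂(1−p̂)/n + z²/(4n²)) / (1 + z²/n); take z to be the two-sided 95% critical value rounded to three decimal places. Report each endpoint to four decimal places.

(0.7397, 0.8544)

Here p̂ = 147/183 = 0.80328 and z = 1.960 (z² = 3.841600).
1 + z²/n = 1.020992.
Adjusted center: (0.80328 + z²/(2n))/1.020992 = 0.79704.
Radicand: p̂(1−p̂)/n + z²/(4n²) = 0.000863508 + 0.000028678 = 0.000892186.
Half-width = z·√(radicand)/denom = 1.960·0.029869/1.020992 = 0.05734.
So the interval runs from 0.7397 to 0.8544.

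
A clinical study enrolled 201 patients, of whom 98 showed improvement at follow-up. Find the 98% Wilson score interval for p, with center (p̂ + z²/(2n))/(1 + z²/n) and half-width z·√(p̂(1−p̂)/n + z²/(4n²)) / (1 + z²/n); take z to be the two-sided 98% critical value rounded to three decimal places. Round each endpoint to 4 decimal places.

(0.4070, 0.5688)

p̂ = 98/201 = 0.48756; z = 2.326, so z² = 5.410276.
1 + z²/n = 1.026917.
Adjusted center: (0.48756 + z²/(2n))/1.026917 = 0.48789.
Radicand: p̂(1−p̂)/n + z²/(4n²) = 0.001243011 + 0.000033479 = 0.001276490.
Half-width = 2.326·√0.001276490/1.026917 = 0.08093.
So the interval runs from 0.4070 to 0.5688.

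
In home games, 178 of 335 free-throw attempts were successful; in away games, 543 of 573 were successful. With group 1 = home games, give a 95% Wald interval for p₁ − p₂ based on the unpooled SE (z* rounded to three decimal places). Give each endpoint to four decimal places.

p̂₁ = 178/335 = 0.53134, p̂₂ = 543/573 = 0.94764; p̂₁ − p̂₂ = -0.41630.
SE = √(0.000743336 + 0.000086588) = √0.000829924 = 0.028808.
z* = 1.960 at the 95% level. Margin of error = 0.05646.
So the interval runs from -0.4728 to -0.3598.

(-0.4728, -0.3598)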